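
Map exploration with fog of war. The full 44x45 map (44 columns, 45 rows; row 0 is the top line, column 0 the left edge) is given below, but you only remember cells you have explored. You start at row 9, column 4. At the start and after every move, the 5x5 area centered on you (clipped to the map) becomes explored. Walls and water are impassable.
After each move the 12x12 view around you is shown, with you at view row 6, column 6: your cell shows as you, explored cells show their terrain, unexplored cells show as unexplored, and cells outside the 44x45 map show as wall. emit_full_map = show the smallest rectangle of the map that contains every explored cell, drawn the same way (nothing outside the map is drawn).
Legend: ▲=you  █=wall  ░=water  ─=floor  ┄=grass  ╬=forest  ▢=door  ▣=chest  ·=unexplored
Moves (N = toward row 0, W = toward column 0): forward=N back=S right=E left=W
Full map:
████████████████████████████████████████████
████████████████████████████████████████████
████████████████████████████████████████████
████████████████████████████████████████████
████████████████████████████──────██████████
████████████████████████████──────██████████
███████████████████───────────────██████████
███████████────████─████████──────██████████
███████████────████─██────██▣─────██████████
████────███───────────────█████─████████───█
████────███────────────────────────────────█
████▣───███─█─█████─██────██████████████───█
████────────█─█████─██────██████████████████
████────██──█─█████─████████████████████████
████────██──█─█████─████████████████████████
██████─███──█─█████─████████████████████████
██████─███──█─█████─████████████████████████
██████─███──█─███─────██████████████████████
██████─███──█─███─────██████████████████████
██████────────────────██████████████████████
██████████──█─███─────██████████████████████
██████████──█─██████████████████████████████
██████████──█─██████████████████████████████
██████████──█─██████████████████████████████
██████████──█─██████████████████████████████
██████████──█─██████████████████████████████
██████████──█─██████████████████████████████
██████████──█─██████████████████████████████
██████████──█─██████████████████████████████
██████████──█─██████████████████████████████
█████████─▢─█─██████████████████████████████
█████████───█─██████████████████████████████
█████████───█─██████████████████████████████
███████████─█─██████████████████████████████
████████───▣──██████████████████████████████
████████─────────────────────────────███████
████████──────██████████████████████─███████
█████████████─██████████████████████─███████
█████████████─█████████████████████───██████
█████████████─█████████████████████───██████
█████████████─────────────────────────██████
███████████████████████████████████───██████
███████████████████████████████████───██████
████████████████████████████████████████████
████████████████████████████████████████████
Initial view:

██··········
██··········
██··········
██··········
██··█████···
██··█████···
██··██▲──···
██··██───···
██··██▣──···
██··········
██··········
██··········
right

█···········
█···········
█···········
█···········
█··██████···
█··██████···
█··██─▲──···
█··██────···
█··██▣───···
█···········
█···········
█···········

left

██··········
██··········
██··········
██··········
██··██████··
██··██████··
██··██▲───··
██··██────··
██··██▣───··
██··········
██··········
██··········

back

██··········
██··········
██··········
██··██████··
██··██████··
██··██────··
██··██▲───··
██··██▣───··
██··██───···
██··········
██··········
██··········

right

█···········
█···········
█···········
█··██████···
█··██████···
█··██────···
█··██─▲──···
█··██▣───···
█··██────···
█···········
█···········
█···········

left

██··········
██··········
██··········
██··██████··
██··██████··
██··██────··
██··██▲───··
██··██▣───··
██··██────··
██··········
██··········
██··········

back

██··········
██··········
██··██████··
██··██████··
██··██────··
██··██────··
██··██▲───··
██··██────··
██··██───···
██··········
██··········
██··········

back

██··········
██··██████··
██··██████··
██··██────··
██··██────··
██··██▣───··
██··██▲───··
██··██───···
██··██───···
██··········
██··········
██··········

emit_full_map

██████
██████
██────
██────
██▣───
██▲───
██───·
██───·

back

██··██████··
██··██████··
██··██────··
██··██────··
██··██▣───··
██··██────··
██··██▲──···
██··██───···
██··████─···
██··········
██··········
██··········

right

█··██████···
█··██████···
█··██────···
█··██────···
█··██▣───···
█··██────···
█··██─▲──···
█··██────···
█··████─█···
█···········
█···········
█···········

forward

█···········
█··██████···
█··██████···
█··██────···
█··██────···
█··██▣───···
█··██─▲──···
█··██────···
█··██────···
█··████─█···
█···········
█···········

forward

█···········
█···········
█··██████···
█··██████···
█··██────···
█··██────···
█··██▣▲──···
█··██────···
█··██────···
█··██────···
█··████─█···
█···········

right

············
············
··██████····
··██████····
··██────█···
··██────█···
··██▣─▲─█···
··██─────···
··██────█···
··██────····
··████─█····
············

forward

············
············
············
··██████····
··███████···
··██────█···
··██──▲─█···
··██▣───█···
··██─────···
··██────█···
··██────····
··████─█····

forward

············
············
············
············
··███████···
··███████···
··██──▲─█···
··██────█···
··██▣───█···
··██─────···
··██────█···
··██────····

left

█···········
█···········
█···········
█···········
█··███████··
█··███████··
█··██─▲──█··
█··██────█··
█··██▣───█··
█··██─────··
█··██────█··
█··██────···

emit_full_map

███████
███████
██─▲──█
██────█
██▣───█
██─────
██────█
██────·
████─█·

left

██··········
██··········
██··········
██··········
██··███████·
██··███████·
██··██▲───█·
██··██────█·
██··██▣───█·
██··██─────·
██··██────█·
██··██────··

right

█···········
█···········
█···········
█···········
█··███████··
█··███████··
█··██─▲──█··
█··██────█··
█··██▣───█··
█··██─────··
█··██────█··
█··██────···

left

██··········
██··········
██··········
██··········
██··███████·
██··███████·
██··██▲───█·
██··██────█·
██··██▣───█·
██··██─────·
██··██────█·
██··██────··

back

██··········
██··········
██··········
██··███████·
██··███████·
██··██────█·
██··██▲───█·
██··██▣───█·
██··██─────·
██··██────█·
██··██────··
██··████─█··

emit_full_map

███████
███████
██────█
██▲───█
██▣───█
██─────
██────█
██────·
████─█·


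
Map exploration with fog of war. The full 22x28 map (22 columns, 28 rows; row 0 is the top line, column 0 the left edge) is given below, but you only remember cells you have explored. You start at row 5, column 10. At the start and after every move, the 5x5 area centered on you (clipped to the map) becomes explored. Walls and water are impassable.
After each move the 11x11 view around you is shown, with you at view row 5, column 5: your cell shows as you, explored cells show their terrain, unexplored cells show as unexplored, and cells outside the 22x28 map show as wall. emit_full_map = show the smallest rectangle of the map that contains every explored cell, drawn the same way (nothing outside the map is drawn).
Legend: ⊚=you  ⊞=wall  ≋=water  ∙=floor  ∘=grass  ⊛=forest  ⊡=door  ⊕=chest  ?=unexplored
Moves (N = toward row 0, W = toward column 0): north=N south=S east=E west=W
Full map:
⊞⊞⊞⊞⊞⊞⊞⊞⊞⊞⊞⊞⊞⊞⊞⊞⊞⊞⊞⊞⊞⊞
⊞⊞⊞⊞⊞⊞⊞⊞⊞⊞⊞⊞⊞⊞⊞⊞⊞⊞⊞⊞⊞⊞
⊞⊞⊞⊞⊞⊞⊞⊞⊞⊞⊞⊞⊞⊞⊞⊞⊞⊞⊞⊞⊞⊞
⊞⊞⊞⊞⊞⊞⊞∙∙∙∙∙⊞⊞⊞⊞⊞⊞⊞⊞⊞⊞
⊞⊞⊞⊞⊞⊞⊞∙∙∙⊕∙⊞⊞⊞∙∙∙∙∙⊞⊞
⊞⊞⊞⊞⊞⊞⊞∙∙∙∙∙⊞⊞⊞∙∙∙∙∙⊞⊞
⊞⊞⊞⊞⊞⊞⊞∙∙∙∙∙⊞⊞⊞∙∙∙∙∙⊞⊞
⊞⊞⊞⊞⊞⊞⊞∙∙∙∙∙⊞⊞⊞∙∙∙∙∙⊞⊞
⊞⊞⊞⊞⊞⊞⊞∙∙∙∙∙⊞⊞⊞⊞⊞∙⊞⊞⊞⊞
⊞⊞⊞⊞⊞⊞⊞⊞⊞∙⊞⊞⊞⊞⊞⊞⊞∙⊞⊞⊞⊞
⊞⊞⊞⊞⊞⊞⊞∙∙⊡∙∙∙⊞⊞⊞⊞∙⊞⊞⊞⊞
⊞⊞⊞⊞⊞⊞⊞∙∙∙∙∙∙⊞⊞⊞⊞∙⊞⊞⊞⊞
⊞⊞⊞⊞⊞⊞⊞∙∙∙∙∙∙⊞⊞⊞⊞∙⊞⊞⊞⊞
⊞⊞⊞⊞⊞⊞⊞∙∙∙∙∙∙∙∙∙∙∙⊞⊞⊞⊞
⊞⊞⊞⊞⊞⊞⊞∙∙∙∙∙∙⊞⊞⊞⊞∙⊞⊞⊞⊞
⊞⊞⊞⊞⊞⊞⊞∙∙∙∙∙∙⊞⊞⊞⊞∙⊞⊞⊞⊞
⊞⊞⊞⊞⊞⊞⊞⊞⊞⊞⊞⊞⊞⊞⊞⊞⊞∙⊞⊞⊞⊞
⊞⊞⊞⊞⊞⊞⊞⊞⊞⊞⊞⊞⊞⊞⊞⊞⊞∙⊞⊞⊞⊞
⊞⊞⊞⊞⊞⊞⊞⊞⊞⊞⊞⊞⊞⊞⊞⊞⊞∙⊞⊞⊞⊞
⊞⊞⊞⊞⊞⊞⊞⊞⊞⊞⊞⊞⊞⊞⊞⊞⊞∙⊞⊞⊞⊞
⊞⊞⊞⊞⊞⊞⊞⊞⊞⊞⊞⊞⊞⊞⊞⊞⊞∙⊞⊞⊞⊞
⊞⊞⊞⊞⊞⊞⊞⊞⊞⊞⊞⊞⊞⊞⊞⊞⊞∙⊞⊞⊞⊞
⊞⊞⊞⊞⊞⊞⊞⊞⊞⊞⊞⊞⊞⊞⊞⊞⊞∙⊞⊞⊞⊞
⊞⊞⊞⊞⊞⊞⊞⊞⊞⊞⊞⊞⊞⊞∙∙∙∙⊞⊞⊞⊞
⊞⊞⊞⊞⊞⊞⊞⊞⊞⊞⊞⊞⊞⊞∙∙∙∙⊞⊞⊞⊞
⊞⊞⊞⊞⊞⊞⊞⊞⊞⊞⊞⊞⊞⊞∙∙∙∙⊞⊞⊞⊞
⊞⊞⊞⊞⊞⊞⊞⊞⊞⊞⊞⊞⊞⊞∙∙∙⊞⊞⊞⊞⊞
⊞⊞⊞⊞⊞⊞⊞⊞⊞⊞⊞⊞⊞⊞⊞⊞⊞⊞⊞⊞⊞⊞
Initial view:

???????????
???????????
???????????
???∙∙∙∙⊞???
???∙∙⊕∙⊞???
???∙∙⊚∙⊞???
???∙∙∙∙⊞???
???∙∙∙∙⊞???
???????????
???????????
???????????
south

???????????
???????????
???∙∙∙∙⊞???
???∙∙⊕∙⊞???
???∙∙∙∙⊞???
???∙∙⊚∙⊞???
???∙∙∙∙⊞???
???∙∙∙∙⊞???
???????????
???????????
???????????

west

???????????
???????????
????∙∙∙∙⊞??
???∙∙∙⊕∙⊞??
???∙∙∙∙∙⊞??
???∙∙⊚∙∙⊞??
???∙∙∙∙∙⊞??
???∙∙∙∙∙⊞??
???????????
???????????
???????????

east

???????????
???????????
???∙∙∙∙⊞???
??∙∙∙⊕∙⊞???
??∙∙∙∙∙⊞???
??∙∙∙⊚∙⊞???
??∙∙∙∙∙⊞???
??∙∙∙∙∙⊞???
???????????
???????????
???????????

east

???????????
???????????
??∙∙∙∙⊞????
?∙∙∙⊕∙⊞⊞???
?∙∙∙∙∙⊞⊞???
?∙∙∙∙⊚⊞⊞???
?∙∙∙∙∙⊞⊞???
?∙∙∙∙∙⊞⊞???
???????????
???????????
???????????

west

???????????
???????????
???∙∙∙∙⊞???
??∙∙∙⊕∙⊞⊞??
??∙∙∙∙∙⊞⊞??
??∙∙∙⊚∙⊞⊞??
??∙∙∙∙∙⊞⊞??
??∙∙∙∙∙⊞⊞??
???????????
???????????
???????????

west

???????????
???????????
????∙∙∙∙⊞??
???∙∙∙⊕∙⊞⊞?
???∙∙∙∙∙⊞⊞?
???∙∙⊚∙∙⊞⊞?
???∙∙∙∙∙⊞⊞?
???∙∙∙∙∙⊞⊞?
???????????
???????????
???????????

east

???????????
???????????
???∙∙∙∙⊞???
??∙∙∙⊕∙⊞⊞??
??∙∙∙∙∙⊞⊞??
??∙∙∙⊚∙⊞⊞??
??∙∙∙∙∙⊞⊞??
??∙∙∙∙∙⊞⊞??
???????????
???????????
???????????

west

???????????
???????????
????∙∙∙∙⊞??
???∙∙∙⊕∙⊞⊞?
???∙∙∙∙∙⊞⊞?
???∙∙⊚∙∙⊞⊞?
???∙∙∙∙∙⊞⊞?
???∙∙∙∙∙⊞⊞?
???????????
???????????
???????????


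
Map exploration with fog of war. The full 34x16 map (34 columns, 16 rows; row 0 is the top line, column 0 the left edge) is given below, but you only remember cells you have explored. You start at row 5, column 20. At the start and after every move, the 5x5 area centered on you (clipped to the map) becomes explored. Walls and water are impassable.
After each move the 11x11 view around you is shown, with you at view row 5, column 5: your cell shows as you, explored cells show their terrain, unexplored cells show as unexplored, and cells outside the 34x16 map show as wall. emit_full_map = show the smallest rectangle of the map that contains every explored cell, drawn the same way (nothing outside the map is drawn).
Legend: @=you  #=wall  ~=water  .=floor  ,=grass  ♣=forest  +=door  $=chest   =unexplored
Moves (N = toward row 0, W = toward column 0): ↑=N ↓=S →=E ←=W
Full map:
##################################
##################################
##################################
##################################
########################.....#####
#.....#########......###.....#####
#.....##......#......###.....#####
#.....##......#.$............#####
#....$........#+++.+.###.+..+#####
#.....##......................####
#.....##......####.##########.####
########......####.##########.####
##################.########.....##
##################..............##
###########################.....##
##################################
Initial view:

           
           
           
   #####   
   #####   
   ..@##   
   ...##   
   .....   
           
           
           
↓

           
           
   #####   
   #####   
   ...##   
   ..@##   
   .....   
   .+.##   
           
           
           

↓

           
   #####   
   #####   
   ...##   
   ...##   
   ..@..   
   .+.##   
   .....   
           
           
           

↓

   #####   
   #####   
   ...##   
   ...##   
   .....   
   .+@##   
   .....   
   .####   
           
           
           

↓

   #####   
   ...##   
   ...##   
   .....   
   .+.##   
   ..@..   
   .####   
   .####   
           
           
           

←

    #####  
    ...##  
    ...##  
   ......  
   +.+.##  
   ..@...  
   #.####  
   #.####  
           
           
           

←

     ##### 
     ...## 
     ...## 
   $...... 
   ++.+.## 
   ..@.... 
   ##.#### 
   ##.#### 
           
           
           

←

      #####
      ...##
      ...##
   .$......
   +++.+.##
   ..@.....
   ###.####
   ###.####
           
           
           

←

       ####
       ...#
       ...#
   #.$.....
   #+++.+.#
   ..@.....
   ####.###
   ####.###
           
           
           

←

        ###
        ...
        ...
   .#.$....
   .#+++.+.
   ..@.....
   .####.##
   .####.##
           
           
           

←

         ##
         ..
         ..
   ..#.$...
   ..#+++.+
   ..@.....
   ..####.#
   ..####.#
           
           
           

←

          #
          .
          .
   ...#.$..
   ...#+++.
   ..@.....
   ...####.
   ...####.
           
           
           

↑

          #
          #
          .
   ...#.  .
   ...#.$..
   ..@#+++.
   ........
   ...####.
   ...####.
           
           

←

           
           
           
   ....#.  
   ....#.$.
   ..@.#+++
   ........
   ....####
    ...####
           
           

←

           
           
           
   .....#. 
   .....#.$
   ..@..#++
   ........
   .....###
     ...###
           
           

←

           
           
           
   ......#.
   ......#.
   ..@...#+
   ........
   ......##
      ...##
           
           

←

           
           
           
   #......#
   #......#
   ..@....#
   #.......
   #......#
       ...#
           
           

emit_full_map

           #####
           #####
           ...##
#......#.  ...##
#......#.$......
..@....#+++.+.##
#...............
#......####.####
    ...####.####

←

           
           
           
   ##......
   ##......
   ..@.....
   ##......
   ##......
        ...
           
           

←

           
           
           
   .##.....
   .##.....
   $.@.....
   .##.....
   .##.....
         ..
           
           

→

           
           
           
  .##......
  .##......
  $..@.....
  .##......
  .##......
        ...
           
           

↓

           
           
  .##......
  .##......
  $........
  .##@.....
  .##......
   ##......
           
           
           

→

           
           
 .##......#
 .##......#
 $........#
 .##.@.....
 .##......#
  ##......#
           
           
           

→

           
           
.##......#.
.##......#.
$........#+
.##..@.....
.##......##
 ##......##
           
           
           

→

           
           
##......#. 
##......#.$
........#++
##...@.....
##......###
##......###
           
           
           

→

           
           
#......#.  
#......#.$.
.......#+++
#....@.....
#......####
#......####
           
           
           

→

          #
          .
......#.  .
......#.$..
......#+++.
.....@.....
......####.
......####.
           
           
           

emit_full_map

             #####
             #####
             ...##
.##......#.  ...##
.##......#.$......
$........#+++.+.##
.##.....@.........
.##......####.####
 ##......####.####

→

         ##
         ..
.....#.  ..
.....#.$...
.....#+++.+
.....@.....
.....####.#
.....####.#
           
           
           

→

        ###
        ...
....#.  ...
....#.$....
....#+++.+.
.....@.....
....####.##
....####.##
           
           
           

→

       ####
       ...#
...#.  ...#
...#.$.....
...#+++.+.#
.....@.....
...####.###
...####.###
           
           
           

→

      #####
      ...##
..#.  ...##
..#.$......
..#+++.+.##
.....@.....
..####.####
..####.####
           
           
           

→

     ##### 
     ...## 
.#.  ...## 
.#.$...... 
.#+++.+.## 
.....@.... 
.####.#### 
.####.#### 
           
           
           

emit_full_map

             #####
             #####
             ...##
.##......#.  ...##
.##......#.$......
$........#+++.+.##
.##..........@....
.##......####.####
 ##......####.####


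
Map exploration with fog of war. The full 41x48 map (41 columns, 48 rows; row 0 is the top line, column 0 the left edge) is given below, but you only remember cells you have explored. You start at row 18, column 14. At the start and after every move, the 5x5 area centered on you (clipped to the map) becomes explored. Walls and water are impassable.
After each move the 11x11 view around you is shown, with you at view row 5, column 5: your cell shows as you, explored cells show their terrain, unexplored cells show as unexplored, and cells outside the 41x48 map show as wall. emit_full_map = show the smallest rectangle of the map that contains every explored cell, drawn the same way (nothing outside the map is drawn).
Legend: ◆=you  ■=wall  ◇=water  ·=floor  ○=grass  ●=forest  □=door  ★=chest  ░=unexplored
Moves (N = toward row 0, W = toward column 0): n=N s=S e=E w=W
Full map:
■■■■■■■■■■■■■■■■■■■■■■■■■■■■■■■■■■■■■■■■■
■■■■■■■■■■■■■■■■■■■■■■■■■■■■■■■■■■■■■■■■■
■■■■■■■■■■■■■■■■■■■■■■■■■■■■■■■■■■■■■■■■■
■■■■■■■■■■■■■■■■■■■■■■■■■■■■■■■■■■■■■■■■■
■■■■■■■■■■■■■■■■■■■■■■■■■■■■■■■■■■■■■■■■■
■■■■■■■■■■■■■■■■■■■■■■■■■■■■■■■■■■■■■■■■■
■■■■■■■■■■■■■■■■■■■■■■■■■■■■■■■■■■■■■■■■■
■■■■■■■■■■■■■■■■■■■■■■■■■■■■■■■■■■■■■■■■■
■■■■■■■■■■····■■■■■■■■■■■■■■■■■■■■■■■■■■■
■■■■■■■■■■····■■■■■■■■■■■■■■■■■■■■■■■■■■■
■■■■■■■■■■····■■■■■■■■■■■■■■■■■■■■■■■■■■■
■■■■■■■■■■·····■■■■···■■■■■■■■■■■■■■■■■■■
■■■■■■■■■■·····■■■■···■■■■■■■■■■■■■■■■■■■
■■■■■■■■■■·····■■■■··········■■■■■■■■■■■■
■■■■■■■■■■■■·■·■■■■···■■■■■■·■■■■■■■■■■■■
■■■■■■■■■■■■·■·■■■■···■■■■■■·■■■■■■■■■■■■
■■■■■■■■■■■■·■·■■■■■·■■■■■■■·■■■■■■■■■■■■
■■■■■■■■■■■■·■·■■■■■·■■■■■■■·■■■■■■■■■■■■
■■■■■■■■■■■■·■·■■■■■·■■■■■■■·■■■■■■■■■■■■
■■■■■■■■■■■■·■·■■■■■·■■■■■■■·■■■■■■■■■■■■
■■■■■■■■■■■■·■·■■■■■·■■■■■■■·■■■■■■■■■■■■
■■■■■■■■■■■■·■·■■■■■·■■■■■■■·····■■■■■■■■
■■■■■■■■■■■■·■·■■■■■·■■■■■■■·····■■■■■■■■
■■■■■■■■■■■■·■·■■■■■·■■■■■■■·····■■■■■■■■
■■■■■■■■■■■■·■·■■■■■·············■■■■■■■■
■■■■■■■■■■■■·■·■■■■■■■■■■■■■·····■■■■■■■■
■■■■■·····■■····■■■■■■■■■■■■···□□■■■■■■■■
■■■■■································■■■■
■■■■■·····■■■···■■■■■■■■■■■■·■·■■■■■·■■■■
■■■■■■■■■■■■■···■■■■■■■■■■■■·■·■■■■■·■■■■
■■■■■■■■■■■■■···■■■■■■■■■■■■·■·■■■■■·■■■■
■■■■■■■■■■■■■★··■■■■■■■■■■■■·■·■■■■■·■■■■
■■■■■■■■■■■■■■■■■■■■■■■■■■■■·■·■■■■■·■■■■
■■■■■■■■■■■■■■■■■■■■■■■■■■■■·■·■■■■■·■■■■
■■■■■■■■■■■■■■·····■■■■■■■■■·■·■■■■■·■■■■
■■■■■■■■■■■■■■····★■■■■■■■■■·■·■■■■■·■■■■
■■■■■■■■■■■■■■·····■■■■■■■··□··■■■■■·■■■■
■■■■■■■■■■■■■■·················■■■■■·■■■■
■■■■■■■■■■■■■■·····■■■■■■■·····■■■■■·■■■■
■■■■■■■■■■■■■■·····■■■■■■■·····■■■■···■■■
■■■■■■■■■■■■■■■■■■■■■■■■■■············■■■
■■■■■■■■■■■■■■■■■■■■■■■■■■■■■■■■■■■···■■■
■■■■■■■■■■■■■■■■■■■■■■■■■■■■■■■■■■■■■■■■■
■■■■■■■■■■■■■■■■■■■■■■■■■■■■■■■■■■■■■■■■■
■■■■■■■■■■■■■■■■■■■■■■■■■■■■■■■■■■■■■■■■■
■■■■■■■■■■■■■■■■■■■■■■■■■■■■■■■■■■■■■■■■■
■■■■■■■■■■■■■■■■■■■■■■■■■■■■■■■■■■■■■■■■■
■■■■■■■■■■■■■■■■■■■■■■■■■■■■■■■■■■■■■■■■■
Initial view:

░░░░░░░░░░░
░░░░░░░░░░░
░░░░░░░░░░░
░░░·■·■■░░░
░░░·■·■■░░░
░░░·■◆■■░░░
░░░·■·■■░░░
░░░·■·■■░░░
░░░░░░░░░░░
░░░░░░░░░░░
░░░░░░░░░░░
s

░░░░░░░░░░░
░░░░░░░░░░░
░░░·■·■■░░░
░░░·■·■■░░░
░░░·■·■■░░░
░░░·■◆■■░░░
░░░·■·■■░░░
░░░·■·■■░░░
░░░░░░░░░░░
░░░░░░░░░░░
░░░░░░░░░░░

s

░░░░░░░░░░░
░░░·■·■■░░░
░░░·■·■■░░░
░░░·■·■■░░░
░░░·■·■■░░░
░░░·■◆■■░░░
░░░·■·■■░░░
░░░·■·■■░░░
░░░░░░░░░░░
░░░░░░░░░░░
░░░░░░░░░░░

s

░░░·■·■■░░░
░░░·■·■■░░░
░░░·■·■■░░░
░░░·■·■■░░░
░░░·■·■■░░░
░░░·■◆■■░░░
░░░·■·■■░░░
░░░·■·■■░░░
░░░░░░░░░░░
░░░░░░░░░░░
░░░░░░░░░░░

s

░░░·■·■■░░░
░░░·■·■■░░░
░░░·■·■■░░░
░░░·■·■■░░░
░░░·■·■■░░░
░░░·■◆■■░░░
░░░·■·■■░░░
░░░·■·■■░░░
░░░░░░░░░░░
░░░░░░░░░░░
░░░░░░░░░░░


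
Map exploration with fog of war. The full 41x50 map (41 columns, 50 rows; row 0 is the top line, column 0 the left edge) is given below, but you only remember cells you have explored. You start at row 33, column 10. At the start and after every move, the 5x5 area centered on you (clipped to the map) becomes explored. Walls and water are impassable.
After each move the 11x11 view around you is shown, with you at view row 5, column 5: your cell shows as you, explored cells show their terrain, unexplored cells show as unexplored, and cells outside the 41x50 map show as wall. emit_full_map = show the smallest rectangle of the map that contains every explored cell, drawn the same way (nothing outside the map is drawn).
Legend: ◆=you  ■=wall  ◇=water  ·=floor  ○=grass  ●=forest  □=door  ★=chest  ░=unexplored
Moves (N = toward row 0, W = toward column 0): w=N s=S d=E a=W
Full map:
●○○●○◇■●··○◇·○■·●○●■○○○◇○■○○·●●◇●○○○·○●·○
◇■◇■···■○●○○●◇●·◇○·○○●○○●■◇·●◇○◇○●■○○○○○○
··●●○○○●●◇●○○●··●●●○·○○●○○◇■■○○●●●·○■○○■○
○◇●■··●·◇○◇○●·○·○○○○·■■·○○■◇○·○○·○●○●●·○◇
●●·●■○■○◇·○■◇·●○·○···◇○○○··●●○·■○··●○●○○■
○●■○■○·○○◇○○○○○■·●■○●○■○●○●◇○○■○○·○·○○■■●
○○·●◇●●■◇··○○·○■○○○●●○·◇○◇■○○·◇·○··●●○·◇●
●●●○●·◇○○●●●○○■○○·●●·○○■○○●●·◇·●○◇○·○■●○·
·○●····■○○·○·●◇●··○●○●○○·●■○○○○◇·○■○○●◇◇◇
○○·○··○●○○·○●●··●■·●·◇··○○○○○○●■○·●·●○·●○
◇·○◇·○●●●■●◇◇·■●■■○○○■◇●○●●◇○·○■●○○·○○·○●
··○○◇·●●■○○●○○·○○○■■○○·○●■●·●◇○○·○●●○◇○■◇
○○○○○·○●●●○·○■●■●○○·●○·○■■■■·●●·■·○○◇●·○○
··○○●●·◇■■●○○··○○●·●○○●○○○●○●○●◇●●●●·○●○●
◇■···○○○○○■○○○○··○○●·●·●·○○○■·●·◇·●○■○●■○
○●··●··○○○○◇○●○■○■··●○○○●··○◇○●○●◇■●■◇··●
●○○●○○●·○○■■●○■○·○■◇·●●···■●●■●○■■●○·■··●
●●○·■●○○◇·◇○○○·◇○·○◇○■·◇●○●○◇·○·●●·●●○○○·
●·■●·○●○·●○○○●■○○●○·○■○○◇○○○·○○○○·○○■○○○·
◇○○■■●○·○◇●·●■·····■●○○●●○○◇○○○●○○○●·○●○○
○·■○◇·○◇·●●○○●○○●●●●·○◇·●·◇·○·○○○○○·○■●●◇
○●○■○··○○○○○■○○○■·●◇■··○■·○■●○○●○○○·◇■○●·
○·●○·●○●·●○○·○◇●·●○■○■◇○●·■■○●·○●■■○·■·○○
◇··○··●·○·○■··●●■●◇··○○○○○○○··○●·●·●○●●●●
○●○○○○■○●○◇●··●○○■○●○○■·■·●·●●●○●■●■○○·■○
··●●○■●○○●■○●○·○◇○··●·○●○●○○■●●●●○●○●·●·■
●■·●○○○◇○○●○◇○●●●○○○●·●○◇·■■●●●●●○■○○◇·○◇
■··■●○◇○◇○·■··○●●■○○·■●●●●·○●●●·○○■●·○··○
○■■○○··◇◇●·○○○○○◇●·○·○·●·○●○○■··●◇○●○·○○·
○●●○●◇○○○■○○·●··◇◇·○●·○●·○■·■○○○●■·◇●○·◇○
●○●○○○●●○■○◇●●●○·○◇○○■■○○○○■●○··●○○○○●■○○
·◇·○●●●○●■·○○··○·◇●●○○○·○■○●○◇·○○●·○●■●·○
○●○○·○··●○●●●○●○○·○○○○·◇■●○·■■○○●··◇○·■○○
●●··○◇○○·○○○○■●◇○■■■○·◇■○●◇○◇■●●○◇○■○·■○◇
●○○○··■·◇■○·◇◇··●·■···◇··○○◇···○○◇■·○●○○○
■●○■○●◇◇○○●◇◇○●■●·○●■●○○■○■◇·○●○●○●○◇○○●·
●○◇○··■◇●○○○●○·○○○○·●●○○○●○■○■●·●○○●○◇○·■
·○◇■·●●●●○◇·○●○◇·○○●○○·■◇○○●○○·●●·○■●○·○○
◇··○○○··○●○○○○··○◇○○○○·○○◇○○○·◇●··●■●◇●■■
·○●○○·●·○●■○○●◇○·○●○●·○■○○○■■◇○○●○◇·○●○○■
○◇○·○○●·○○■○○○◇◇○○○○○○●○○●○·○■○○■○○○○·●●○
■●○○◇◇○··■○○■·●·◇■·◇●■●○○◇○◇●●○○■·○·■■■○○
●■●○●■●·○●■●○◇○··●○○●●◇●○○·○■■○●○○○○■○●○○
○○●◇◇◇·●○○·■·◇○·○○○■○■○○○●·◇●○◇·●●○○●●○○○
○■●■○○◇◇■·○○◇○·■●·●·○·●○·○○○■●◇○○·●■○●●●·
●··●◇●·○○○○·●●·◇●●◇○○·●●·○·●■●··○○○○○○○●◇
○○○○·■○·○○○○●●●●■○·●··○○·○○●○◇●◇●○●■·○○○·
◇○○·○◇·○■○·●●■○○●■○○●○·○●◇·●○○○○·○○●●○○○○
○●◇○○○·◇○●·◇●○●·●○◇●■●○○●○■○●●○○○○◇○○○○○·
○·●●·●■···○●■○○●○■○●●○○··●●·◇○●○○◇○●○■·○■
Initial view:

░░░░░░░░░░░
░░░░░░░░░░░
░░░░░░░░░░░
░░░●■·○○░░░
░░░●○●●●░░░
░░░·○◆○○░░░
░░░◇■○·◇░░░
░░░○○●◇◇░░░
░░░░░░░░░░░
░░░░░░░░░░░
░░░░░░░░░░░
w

░░░░░░░░░░░
░░░░░░░░░░░
░░░░░░░░░░░
░░░○■○◇●░░░
░░░●■·○○░░░
░░░●○◆●●░░░
░░░·○○○○░░░
░░░◇■○·◇░░░
░░░○○●◇◇░░░
░░░░░░░░░░░
░░░░░░░░░░░

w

░░░░░░░░░░░
░░░░░░░░░░░
░░░░░░░░░░░
░░░○■○○·░░░
░░░○■○◇●░░░
░░░●■◆○○░░░
░░░●○●●●░░░
░░░·○○○○░░░
░░░◇■○·◇░░░
░░░○○●◇◇░░░
░░░░░░░░░░░

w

░░░░░░░░░░░
░░░░░░░░░░░
░░░░░░░░░░░
░░░◇●·○○░░░
░░░○■○○·░░░
░░░○■◆◇●░░░
░░░●■·○○░░░
░░░●○●●●░░░
░░░·○○○○░░░
░░░◇■○·◇░░░
░░░○○●◇◇░░░

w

░░░░░░░░░░░
░░░░░░░░░░░
░░░░░░░░░░░
░░░◇○·■·░░░
░░░◇●·○○░░░
░░░○■◆○·░░░
░░░○■○◇●░░░
░░░●■·○○░░░
░░░●○●●●░░░
░░░·○○○○░░░
░░░◇■○·◇░░░

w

░░░░░░░░░░░
░░░░░░░░░░░
░░░░░░░░░░░
░░░○○●○◇░░░
░░░◇○·■·░░░
░░░◇●◆○○░░░
░░░○■○○·░░░
░░░○■○◇●░░░
░░░●■·○○░░░
░░░●○●●●░░░
░░░·○○○○░░░

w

░░░░░░░░░░░
░░░░░░░░░░░
░░░░░░░░░░░
░░░○●■○●░░░
░░░○○●○◇░░░
░░░◇○◆■·░░░
░░░◇●·○○░░░
░░░○■○○·░░░
░░░○■○◇●░░░
░░░●■·○○░░░
░░░●○●●●░░░

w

░░░░░░░░░░░
░░░░░░░░░░░
░░░░░░░░░░░
░░░●○◇●·░░░
░░░○●■○●░░░
░░░○○◆○◇░░░
░░░◇○·■·░░░
░░░◇●·○○░░░
░░░○■○○·░░░
░░░○■○◇●░░░
░░░●■·○○░░░

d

░░░░░░░░░░░
░░░░░░░░░░░
░░░░░░░░░░░
░░●○◇●··░░░
░░○●■○●○░░░
░░○○●◆◇○░░░
░░◇○·■··░░░
░░◇●·○○○░░░
░░○■○○·░░░░
░░○■○◇●░░░░
░░●■·○○░░░░

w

░░░░░░░░░░░
░░░░░░░░░░░
░░░░░░░░░░░
░░░·○■··░░░
░░●○◇●··░░░
░░○●■◆●○░░░
░░○○●○◇○░░░
░░◇○·■··░░░
░░◇●·○○○░░░
░░○■○○·░░░░
░░○■○◇●░░░░

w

░░░░░░░░░░░
░░░░░░░░░░░
░░░░░░░░░░░
░░░●○○·○░░░
░░░·○■··░░░
░░●○◇◆··░░░
░░○●■○●○░░░
░░○○●○◇○░░░
░░◇○·■··░░░
░░◇●·○○○░░░
░░○■○○·░░░░

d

░░░░░░░░░░░
░░░░░░░░░░░
░░░░░░░░░░░
░░●○○·○◇░░░
░░·○■··●░░░
░●○◇●◆·●░░░
░○●■○●○·░░░
░○○●○◇○●░░░
░◇○·■··░░░░
░◇●·○○○░░░░
░○■○○·░░░░░

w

░░░░░░░░░░░
░░░░░░░░░░░
░░░░░░░░░░░
░░░○○■○○░░░
░░●○○·○◇░░░
░░·○■◆·●░░░
░●○◇●··●░░░
░○●■○●○·░░░
░○○●○◇○●░░░
░◇○·■··░░░░
░◇●·○○○░░░░

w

░░░░░░░░░░░
░░░░░░░░░░░
░░░░░░░░░░░
░░░●○○●○░░░
░░░○○■○○░░░
░░●○○◆○◇░░░
░░·○■··●░░░
░●○◇●··●░░░
░○●■○●○·░░░
░○○●○◇○●░░░
░◇○·■··░░░░

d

░░░░░░░░░░░
░░░░░░░░░░░
░░░░░░░░░░░
░░●○○●○○░░░
░░○○■○○○░░░
░●○○·◆◇●░░░
░·○■··●●░░░
●○◇●··●○░░░
○●■○●○·░░░░
○○●○◇○●░░░░
◇○·■··░░░░░

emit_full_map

░░●○○●○○
░░○○■○○○
░●○○·◆◇●
░·○■··●●
●○◇●··●○
○●■○●○·░
○○●○◇○●░
◇○·■··░░
◇●·○○○░░
○■○○·░░░
○■○◇●░░░
●■·○○░░░
●○●●●░░░
·○○○○░░░
◇■○·◇░░░
○○●◇◇░░░

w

░░░░░░░░░░░
░░░░░░░░░░░
░░░░░░░░░░░
░░░·●■··░░░
░░●○○●○○░░░
░░○○■◆○○░░░
░●○○·○◇●░░░
░·○■··●●░░░
●○◇●··●○░░░
○●■○●○·░░░░
○○●○◇○●░░░░

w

░░░░░░░░░░░
░░░░░░░░░░░
░░░░░░░░░░░
░░░○○●■○░░░
░░░·●■··░░░
░░●○○◆○○░░░
░░○○■○○○░░░
░●○○·○◇●░░░
░·○■··●●░░░
●○◇●··●○░░░
○●■○●○·░░░░

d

░░░░░░░░░░░
░░░░░░░░░░░
░░░░░░░░░░░
░░○○●■○○░░░
░░·●■···░░░
░●○○●◆○●░░░
░○○■○○○■░░░
●○○·○◇●·░░░
·○■··●●░░░░
○◇●··●○░░░░
●■○●○·░░░░░

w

░░░░░░░░░░░
░░░░░░░░░░░
░░░░░░░░░░░
░░░○○·◇○░░░
░░○○●■○○░░░
░░·●■◆··░░░
░●○○●○○●░░░
░○○■○○○■░░░
●○○·○◇●·░░░
·○■··●●░░░░
○◇●··●○░░░░

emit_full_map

░░░░○○·◇○
░░░○○●■○○
░░░·●■◆··
░░●○○●○○●
░░○○■○○○■
░●○○·○◇●·
░·○■··●●░
●○◇●··●○░
○●■○●○·░░
○○●○◇○●░░
◇○·■··░░░
◇●·○○○░░░
○■○○·░░░░
○■○◇●░░░░
●■·○○░░░░
●○●●●░░░░
·○○○○░░░░
◇■○·◇░░░░
○○●◇◇░░░░

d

░░░░░░░░░░░
░░░░░░░░░░░
░░░░░░░░░░░
░░○○·◇○·░░░
░○○●■○○●░░░
░·●■·◆··░░░
●○○●○○●●░░░
○○■○○○■·░░░
○○·○◇●·░░░░
○■··●●░░░░░
◇●··●○░░░░░

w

░░░░░░░░░░░
░░░░░░░░░░░
░░░░░░░░░░░
░░░○■○·○░░░
░░○○·◇○·░░░
░○○●■◆○●░░░
░·●■····░░░
●○○●○○●●░░░
○○■○○○■·░░░
○○·○◇●·░░░░
○■··●●░░░░░

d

░░░░░░░░░░░
░░░░░░░░░░░
░░░░░░░░░░░
░░○■○·○■░░░
░○○·◇○·○░░░
○○●■○◆●○░░░
·●■·····░░░
○○●○○●●●░░░
○■○○○■·░░░░
○·○◇●·░░░░░
■··●●░░░░░░

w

░░░░░░░░░░░
░░░░░░░░░░░
░░░░░░░░░░░
░░░○■○■·░░░
░░○■○·○■░░░
░○○·◇◆·○░░░
○○●■○○●○░░░
·●■·····░░░
○○●○○●●●░░░
○■○○○■·░░░░
○·○◇●·░░░░░

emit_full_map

░░░░░░○■○■·
░░░░░○■○·○■
░░░░○○·◇◆·○
░░░○○●■○○●○
░░░·●■·····
░░●○○●○○●●●
░░○○■○○○■·░
░●○○·○◇●·░░
░·○■··●●░░░
●○◇●··●○░░░
○●■○●○·░░░░
○○●○◇○●░░░░
◇○·■··░░░░░
◇●·○○○░░░░░
○■○○·░░░░░░
○■○◇●░░░░░░
●■·○○░░░░░░
●○●●●░░░░░░
·○○○○░░░░░░
◇■○·◇░░░░░░
○○●◇◇░░░░░░
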